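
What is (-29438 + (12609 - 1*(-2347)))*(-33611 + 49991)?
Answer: -237215160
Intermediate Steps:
(-29438 + (12609 - 1*(-2347)))*(-33611 + 49991) = (-29438 + (12609 + 2347))*16380 = (-29438 + 14956)*16380 = -14482*16380 = -237215160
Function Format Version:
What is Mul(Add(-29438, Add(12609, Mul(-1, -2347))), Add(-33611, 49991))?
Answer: -237215160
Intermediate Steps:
Mul(Add(-29438, Add(12609, Mul(-1, -2347))), Add(-33611, 49991)) = Mul(Add(-29438, Add(12609, 2347)), 16380) = Mul(Add(-29438, 14956), 16380) = Mul(-14482, 16380) = -237215160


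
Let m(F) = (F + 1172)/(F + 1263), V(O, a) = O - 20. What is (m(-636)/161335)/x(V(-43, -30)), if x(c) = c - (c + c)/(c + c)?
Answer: -67/809256360 ≈ -8.2792e-8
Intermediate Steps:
V(O, a) = -20 + O
m(F) = (1172 + F)/(1263 + F)
x(c) = -1 + c (x(c) = c - 2*c/(2*c) = c - 2*c*1/(2*c) = c - 1*1 = c - 1 = -1 + c)
(m(-636)/161335)/x(V(-43, -30)) = (((1172 - 636)/(1263 - 636))/161335)/(-1 + (-20 - 43)) = ((536/627)*(1/161335))/(-1 - 63) = (((1/627)*536)*(1/161335))/(-64) = ((536/627)*(1/161335))*(-1/64) = (536/101157045)*(-1/64) = -67/809256360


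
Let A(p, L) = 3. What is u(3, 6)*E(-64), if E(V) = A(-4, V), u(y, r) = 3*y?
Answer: 27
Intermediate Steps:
E(V) = 3
u(3, 6)*E(-64) = (3*3)*3 = 9*3 = 27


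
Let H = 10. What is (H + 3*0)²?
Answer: 100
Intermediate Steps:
(H + 3*0)² = (10 + 3*0)² = (10 + 0)² = 10² = 100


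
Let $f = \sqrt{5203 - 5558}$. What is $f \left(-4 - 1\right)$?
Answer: $- 5 i \sqrt{355} \approx - 94.207 i$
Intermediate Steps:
$f = i \sqrt{355}$ ($f = \sqrt{-355} = i \sqrt{355} \approx 18.841 i$)
$f \left(-4 - 1\right) = i \sqrt{355} \left(-4 - 1\right) = i \sqrt{355} \left(-5\right) = - 5 i \sqrt{355}$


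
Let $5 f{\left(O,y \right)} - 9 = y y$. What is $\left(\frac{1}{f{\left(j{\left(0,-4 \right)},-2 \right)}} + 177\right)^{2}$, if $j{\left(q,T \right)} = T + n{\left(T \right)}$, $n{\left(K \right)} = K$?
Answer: $\frac{5317636}{169} \approx 31465.0$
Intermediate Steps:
$j{\left(q,T \right)} = 2 T$ ($j{\left(q,T \right)} = T + T = 2 T$)
$f{\left(O,y \right)} = \frac{9}{5} + \frac{y^{2}}{5}$ ($f{\left(O,y \right)} = \frac{9}{5} + \frac{y y}{5} = \frac{9}{5} + \frac{y^{2}}{5}$)
$\left(\frac{1}{f{\left(j{\left(0,-4 \right)},-2 \right)}} + 177\right)^{2} = \left(\frac{1}{\frac{9}{5} + \frac{\left(-2\right)^{2}}{5}} + 177\right)^{2} = \left(\frac{1}{\frac{9}{5} + \frac{1}{5} \cdot 4} + 177\right)^{2} = \left(\frac{1}{\frac{9}{5} + \frac{4}{5}} + 177\right)^{2} = \left(\frac{1}{\frac{13}{5}} + 177\right)^{2} = \left(\frac{5}{13} + 177\right)^{2} = \left(\frac{2306}{13}\right)^{2} = \frac{5317636}{169}$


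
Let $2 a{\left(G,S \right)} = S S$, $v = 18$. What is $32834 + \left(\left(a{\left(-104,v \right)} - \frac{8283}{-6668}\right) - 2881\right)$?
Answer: $\frac{200815103}{6668} \approx 30116.0$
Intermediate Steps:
$a{\left(G,S \right)} = \frac{S^{2}}{2}$ ($a{\left(G,S \right)} = \frac{S S}{2} = \frac{S^{2}}{2}$)
$32834 + \left(\left(a{\left(-104,v \right)} - \frac{8283}{-6668}\right) - 2881\right) = 32834 + \left(\left(\frac{18^{2}}{2} - \frac{8283}{-6668}\right) - 2881\right) = 32834 + \left(\left(\frac{1}{2} \cdot 324 - - \frac{8283}{6668}\right) - 2881\right) = 32834 + \left(\left(162 + \frac{8283}{6668}\right) - 2881\right) = 32834 + \left(\frac{1088499}{6668} - 2881\right) = 32834 - \frac{18122009}{6668} = \frac{200815103}{6668}$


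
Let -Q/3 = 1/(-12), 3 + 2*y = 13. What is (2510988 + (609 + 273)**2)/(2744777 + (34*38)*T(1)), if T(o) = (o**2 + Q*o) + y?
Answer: 822228/688213 ≈ 1.1947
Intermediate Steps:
y = 5 (y = -3/2 + (1/2)*13 = -3/2 + 13/2 = 5)
Q = 1/4 (Q = -3/(-12) = -3*(-1/12) = 1/4 ≈ 0.25000)
T(o) = 5 + o**2 + o/4 (T(o) = (o**2 + o/4) + 5 = 5 + o**2 + o/4)
(2510988 + (609 + 273)**2)/(2744777 + (34*38)*T(1)) = (2510988 + (609 + 273)**2)/(2744777 + (34*38)*(5 + 1**2 + (1/4)*1)) = (2510988 + 882**2)/(2744777 + 1292*(5 + 1 + 1/4)) = (2510988 + 777924)/(2744777 + 1292*(25/4)) = 3288912/(2744777 + 8075) = 3288912/2752852 = 3288912*(1/2752852) = 822228/688213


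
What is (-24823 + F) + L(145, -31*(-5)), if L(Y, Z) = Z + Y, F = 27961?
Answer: 3438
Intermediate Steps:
L(Y, Z) = Y + Z
(-24823 + F) + L(145, -31*(-5)) = (-24823 + 27961) + (145 - 31*(-5)) = 3138 + (145 + 155) = 3138 + 300 = 3438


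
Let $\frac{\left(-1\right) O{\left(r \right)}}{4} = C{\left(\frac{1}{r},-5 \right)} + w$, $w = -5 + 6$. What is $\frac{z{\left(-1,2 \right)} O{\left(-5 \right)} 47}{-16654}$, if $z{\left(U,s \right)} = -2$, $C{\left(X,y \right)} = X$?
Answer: $- \frac{752}{41635} \approx -0.018062$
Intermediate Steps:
$w = 1$
$O{\left(r \right)} = -4 - \frac{4}{r}$ ($O{\left(r \right)} = - 4 \left(\frac{1}{r} + 1\right) = - 4 \left(1 + \frac{1}{r}\right) = -4 - \frac{4}{r}$)
$\frac{z{\left(-1,2 \right)} O{\left(-5 \right)} 47}{-16654} = \frac{- 2 \left(-4 - \frac{4}{-5}\right) 47}{-16654} = - 2 \left(-4 - - \frac{4}{5}\right) 47 \left(- \frac{1}{16654}\right) = - 2 \left(-4 + \frac{4}{5}\right) 47 \left(- \frac{1}{16654}\right) = \left(-2\right) \left(- \frac{16}{5}\right) 47 \left(- \frac{1}{16654}\right) = \frac{32}{5} \cdot 47 \left(- \frac{1}{16654}\right) = \frac{1504}{5} \left(- \frac{1}{16654}\right) = - \frac{752}{41635}$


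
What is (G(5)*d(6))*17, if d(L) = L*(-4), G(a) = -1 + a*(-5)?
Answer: 10608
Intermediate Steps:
G(a) = -1 - 5*a
d(L) = -4*L
(G(5)*d(6))*17 = ((-1 - 5*5)*(-4*6))*17 = ((-1 - 25)*(-24))*17 = -26*(-24)*17 = 624*17 = 10608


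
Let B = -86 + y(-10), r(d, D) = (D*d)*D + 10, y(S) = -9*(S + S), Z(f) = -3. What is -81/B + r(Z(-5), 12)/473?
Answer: -77981/44462 ≈ -1.7539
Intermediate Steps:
y(S) = -18*S
r(d, D) = 10 + d*D**2 (r(d, D) = d*D**2 + 10 = 10 + d*D**2)
B = 94 (B = -86 - 18*(-10) = -86 + 180 = 94)
-81/B + r(Z(-5), 12)/473 = -81/94 + (10 - 3*12**2)/473 = -81*1/94 + (10 - 3*144)*(1/473) = -81/94 + (10 - 432)*(1/473) = -81/94 - 422*1/473 = -81/94 - 422/473 = -77981/44462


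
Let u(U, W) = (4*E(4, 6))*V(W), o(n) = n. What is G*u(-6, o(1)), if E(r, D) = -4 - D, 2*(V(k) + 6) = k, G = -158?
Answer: -34760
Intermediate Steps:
V(k) = -6 + k/2
u(U, W) = 240 - 20*W (u(U, W) = (4*(-4 - 1*6))*(-6 + W/2) = (4*(-4 - 6))*(-6 + W/2) = (4*(-10))*(-6 + W/2) = -40*(-6 + W/2) = 240 - 20*W)
G*u(-6, o(1)) = -158*(240 - 20*1) = -158*(240 - 20) = -158*220 = -34760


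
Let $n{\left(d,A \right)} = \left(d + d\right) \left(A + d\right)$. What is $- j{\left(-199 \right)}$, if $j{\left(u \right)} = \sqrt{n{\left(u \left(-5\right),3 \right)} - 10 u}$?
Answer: $- 3 \sqrt{220890} \approx -1410.0$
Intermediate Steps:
$n{\left(d,A \right)} = 2 d \left(A + d\right)$
$j{\left(u \right)} = \sqrt{- 10 u - 10 u \left(3 - 5 u\right)}$ ($j{\left(u \right)} = \sqrt{2 u \left(-5\right) \left(3 + u \left(-5\right)\right) - 10 u} = \sqrt{2 \left(- 5 u\right) \left(3 - 5 u\right) - 10 u} = \sqrt{- 10 u \left(3 - 5 u\right) - 10 u} = \sqrt{- 10 u - 10 u \left(3 - 5 u\right)}$)
$- j{\left(-199 \right)} = - \sqrt{10} \sqrt{- 199 \left(-4 + 5 \left(-199\right)\right)} = - \sqrt{10} \sqrt{- 199 \left(-4 - 995\right)} = - \sqrt{10} \sqrt{\left(-199\right) \left(-999\right)} = - \sqrt{10} \sqrt{198801} = - \sqrt{10} \cdot 3 \sqrt{22089} = - 3 \sqrt{220890}$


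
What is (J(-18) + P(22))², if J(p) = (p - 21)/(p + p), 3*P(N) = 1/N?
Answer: 21025/17424 ≈ 1.2067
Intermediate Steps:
P(N) = 1/(3*N)
J(p) = (-21 + p)/(2*p) (J(p) = (-21 + p)/((2*p)) = (-21 + p)*(1/(2*p)) = (-21 + p)/(2*p))
(J(-18) + P(22))² = ((½)*(-21 - 18)/(-18) + (⅓)/22)² = ((½)*(-1/18)*(-39) + (⅓)*(1/22))² = (13/12 + 1/66)² = (145/132)² = 21025/17424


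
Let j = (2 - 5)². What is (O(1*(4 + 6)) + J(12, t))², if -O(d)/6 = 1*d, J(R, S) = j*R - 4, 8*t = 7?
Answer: 1936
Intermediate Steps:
t = 7/8 (t = (⅛)*7 = 7/8 ≈ 0.87500)
j = 9 (j = (-3)² = 9)
J(R, S) = -4 + 9*R (J(R, S) = 9*R - 4 = -4 + 9*R)
O(d) = -6*d
(O(1*(4 + 6)) + J(12, t))² = (-6*(4 + 6) + (-4 + 9*12))² = (-6*10 + (-4 + 108))² = (-6*10 + 104)² = (-60 + 104)² = 44² = 1936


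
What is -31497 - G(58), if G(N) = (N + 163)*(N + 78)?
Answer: -61553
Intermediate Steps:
G(N) = (78 + N)*(163 + N) (G(N) = (163 + N)*(78 + N) = (78 + N)*(163 + N))
-31497 - G(58) = -31497 - (12714 + 58² + 241*58) = -31497 - (12714 + 3364 + 13978) = -31497 - 1*30056 = -31497 - 30056 = -61553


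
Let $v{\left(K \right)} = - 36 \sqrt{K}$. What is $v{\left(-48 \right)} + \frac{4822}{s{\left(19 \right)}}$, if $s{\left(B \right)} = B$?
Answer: $\frac{4822}{19} - 144 i \sqrt{3} \approx 253.79 - 249.42 i$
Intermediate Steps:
$v{\left(-48 \right)} + \frac{4822}{s{\left(19 \right)}} = - 36 \sqrt{-48} + \frac{4822}{19} = - 36 \cdot 4 i \sqrt{3} + 4822 \cdot \frac{1}{19} = - 144 i \sqrt{3} + \frac{4822}{19} = \frac{4822}{19} - 144 i \sqrt{3}$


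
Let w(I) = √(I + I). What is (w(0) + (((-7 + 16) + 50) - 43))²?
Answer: 256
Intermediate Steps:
w(I) = √2*√I (w(I) = √(2*I) = √2*√I)
(w(0) + (((-7 + 16) + 50) - 43))² = (√2*√0 + (((-7 + 16) + 50) - 43))² = (√2*0 + ((9 + 50) - 43))² = (0 + (59 - 43))² = (0 + 16)² = 16² = 256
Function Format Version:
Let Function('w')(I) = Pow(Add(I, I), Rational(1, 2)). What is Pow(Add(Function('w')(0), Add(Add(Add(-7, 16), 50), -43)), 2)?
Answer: 256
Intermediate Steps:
Function('w')(I) = Mul(Pow(2, Rational(1, 2)), Pow(I, Rational(1, 2))) (Function('w')(I) = Pow(Mul(2, I), Rational(1, 2)) = Mul(Pow(2, Rational(1, 2)), Pow(I, Rational(1, 2))))
Pow(Add(Function('w')(0), Add(Add(Add(-7, 16), 50), -43)), 2) = Pow(Add(Mul(Pow(2, Rational(1, 2)), Pow(0, Rational(1, 2))), Add(Add(Add(-7, 16), 50), -43)), 2) = Pow(Add(Mul(Pow(2, Rational(1, 2)), 0), Add(Add(9, 50), -43)), 2) = Pow(Add(0, Add(59, -43)), 2) = Pow(Add(0, 16), 2) = Pow(16, 2) = 256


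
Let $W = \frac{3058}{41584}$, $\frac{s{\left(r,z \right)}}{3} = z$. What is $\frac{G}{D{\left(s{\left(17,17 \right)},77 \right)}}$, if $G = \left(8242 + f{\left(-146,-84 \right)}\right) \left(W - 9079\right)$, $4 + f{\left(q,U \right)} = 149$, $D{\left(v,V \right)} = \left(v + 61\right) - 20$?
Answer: $- \frac{1583205930093}{1912864} \approx -8.2766 \cdot 10^{5}$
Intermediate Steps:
$s{\left(r,z \right)} = 3 z$
$D{\left(v,V \right)} = 41 + v$ ($D{\left(v,V \right)} = \left(61 + v\right) - 20 = 41 + v$)
$W = \frac{1529}{20792}$ ($W = 3058 \cdot \frac{1}{41584} = \frac{1529}{20792} \approx 0.073538$)
$f{\left(q,U \right)} = 145$ ($f{\left(q,U \right)} = -4 + 149 = 145$)
$G = - \frac{1583205930093}{20792}$ ($G = \left(8242 + 145\right) \left(\frac{1529}{20792} - 9079\right) = 8387 \left(- \frac{188769039}{20792}\right) = - \frac{1583205930093}{20792} \approx -7.6145 \cdot 10^{7}$)
$\frac{G}{D{\left(s{\left(17,17 \right)},77 \right)}} = - \frac{1583205930093}{20792 \left(41 + 3 \cdot 17\right)} = - \frac{1583205930093}{20792 \left(41 + 51\right)} = - \frac{1583205930093}{20792 \cdot 92} = \left(- \frac{1583205930093}{20792}\right) \frac{1}{92} = - \frac{1583205930093}{1912864}$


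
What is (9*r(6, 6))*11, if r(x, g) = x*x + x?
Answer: 4158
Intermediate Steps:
r(x, g) = x + x**2 (r(x, g) = x**2 + x = x + x**2)
(9*r(6, 6))*11 = (9*(6*(1 + 6)))*11 = (9*(6*7))*11 = (9*42)*11 = 378*11 = 4158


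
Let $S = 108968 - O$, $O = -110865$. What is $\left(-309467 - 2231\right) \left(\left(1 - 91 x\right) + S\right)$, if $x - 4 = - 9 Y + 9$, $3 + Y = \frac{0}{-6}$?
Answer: $-67387237412$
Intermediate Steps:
$S = 219833$ ($S = 108968 - -110865 = 108968 + 110865 = 219833$)
$Y = -3$ ($Y = -3 + \frac{0}{-6} = -3 + 0 \left(- \frac{1}{6}\right) = -3 + 0 = -3$)
$x = 40$ ($x = 4 + \left(\left(-9\right) \left(-3\right) + 9\right) = 4 + \left(27 + 9\right) = 4 + 36 = 40$)
$\left(-309467 - 2231\right) \left(\left(1 - 91 x\right) + S\right) = \left(-309467 - 2231\right) \left(\left(1 - 3640\right) + 219833\right) = - 311698 \left(\left(1 - 3640\right) + 219833\right) = - 311698 \left(-3639 + 219833\right) = \left(-311698\right) 216194 = -67387237412$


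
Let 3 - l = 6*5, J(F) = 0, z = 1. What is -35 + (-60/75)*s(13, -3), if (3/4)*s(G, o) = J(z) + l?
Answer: -31/5 ≈ -6.2000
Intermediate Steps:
l = -27 (l = 3 - 6*5 = 3 - 1*30 = 3 - 30 = -27)
s(G, o) = -36 (s(G, o) = 4*(0 - 27)/3 = (4/3)*(-27) = -36)
-35 + (-60/75)*s(13, -3) = -35 - 60/75*(-36) = -35 - 60*1/75*(-36) = -35 - ⅘*(-36) = -35 + 144/5 = -31/5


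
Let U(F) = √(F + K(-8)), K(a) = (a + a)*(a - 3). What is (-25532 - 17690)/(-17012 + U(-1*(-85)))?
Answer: 735292664/289407883 + 129666*√29/289407883 ≈ 2.5431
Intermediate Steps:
K(a) = 2*a*(-3 + a) (K(a) = (2*a)*(-3 + a) = 2*a*(-3 + a))
U(F) = √(176 + F) (U(F) = √(F + 2*(-8)*(-3 - 8)) = √(F + 2*(-8)*(-11)) = √(F + 176) = √(176 + F))
(-25532 - 17690)/(-17012 + U(-1*(-85))) = (-25532 - 17690)/(-17012 + √(176 - 1*(-85))) = -43222/(-17012 + √(176 + 85)) = -43222/(-17012 + √261) = -43222/(-17012 + 3*√29)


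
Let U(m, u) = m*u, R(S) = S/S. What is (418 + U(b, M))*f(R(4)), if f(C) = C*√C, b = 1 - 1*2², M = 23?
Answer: 349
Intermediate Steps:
b = -3 (b = 1 - 1*4 = 1 - 4 = -3)
R(S) = 1
f(C) = C^(3/2)
(418 + U(b, M))*f(R(4)) = (418 - 3*23)*1^(3/2) = (418 - 69)*1 = 349*1 = 349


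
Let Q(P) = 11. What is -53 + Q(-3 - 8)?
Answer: -42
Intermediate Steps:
-53 + Q(-3 - 8) = -53 + 11 = -42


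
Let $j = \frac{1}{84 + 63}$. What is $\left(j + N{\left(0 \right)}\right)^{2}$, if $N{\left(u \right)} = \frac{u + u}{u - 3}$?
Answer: $\frac{1}{21609} \approx 4.6277 \cdot 10^{-5}$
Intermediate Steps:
$N{\left(u \right)} = \frac{2 u}{-3 + u}$
$j = \frac{1}{147} \approx 0.0068027$
$\left(j + N{\left(0 \right)}\right)^{2} = \left(\frac{1}{147} + 2 \cdot 0 \frac{1}{-3 + 0}\right)^{2} = \left(\frac{1}{147} + 2 \cdot 0 \frac{1}{-3}\right)^{2} = \left(\frac{1}{147} + 2 \cdot 0 \left(- \frac{1}{3}\right)\right)^{2} = \left(\frac{1}{147} + 0\right)^{2} = \left(\frac{1}{147}\right)^{2} = \frac{1}{21609}$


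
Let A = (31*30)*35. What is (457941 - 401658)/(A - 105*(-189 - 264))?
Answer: 18761/26705 ≈ 0.70253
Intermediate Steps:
A = 32550 (A = 930*35 = 32550)
(457941 - 401658)/(A - 105*(-189 - 264)) = (457941 - 401658)/(32550 - 105*(-189 - 264)) = 56283/(32550 - 105*(-453)) = 56283/(32550 + 47565) = 56283/80115 = 56283*(1/80115) = 18761/26705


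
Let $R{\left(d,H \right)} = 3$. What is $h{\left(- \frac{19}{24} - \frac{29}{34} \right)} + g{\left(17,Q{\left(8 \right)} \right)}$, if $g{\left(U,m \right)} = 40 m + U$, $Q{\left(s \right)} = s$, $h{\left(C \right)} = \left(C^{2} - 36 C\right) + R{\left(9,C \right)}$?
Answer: $\frac{66903649}{166464} \approx 401.91$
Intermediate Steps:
$h{\left(C \right)} = 3 + C^{2} - 36 C$ ($h{\left(C \right)} = \left(C^{2} - 36 C\right) + 3 = 3 + C^{2} - 36 C$)
$g{\left(U,m \right)} = U + 40 m$
$h{\left(- \frac{19}{24} - \frac{29}{34} \right)} + g{\left(17,Q{\left(8 \right)} \right)} = \left(3 + \left(- \frac{19}{24} - \frac{29}{34}\right)^{2} - 36 \left(- \frac{19}{24} - \frac{29}{34}\right)\right) + \left(17 + 40 \cdot 8\right) = \left(3 + \left(\left(-19\right) \frac{1}{24} - \frac{29}{34}\right)^{2} - 36 \left(\left(-19\right) \frac{1}{24} - \frac{29}{34}\right)\right) + \left(17 + 320\right) = \left(3 + \left(- \frac{19}{24} - \frac{29}{34}\right)^{2} - 36 \left(- \frac{19}{24} - \frac{29}{34}\right)\right) + 337 = \left(3 + \left(- \frac{671}{408}\right)^{2} - - \frac{2013}{34}\right) + 337 = \left(3 + \frac{450241}{166464} + \frac{2013}{34}\right) + 337 = \frac{10805281}{166464} + 337 = \frac{66903649}{166464}$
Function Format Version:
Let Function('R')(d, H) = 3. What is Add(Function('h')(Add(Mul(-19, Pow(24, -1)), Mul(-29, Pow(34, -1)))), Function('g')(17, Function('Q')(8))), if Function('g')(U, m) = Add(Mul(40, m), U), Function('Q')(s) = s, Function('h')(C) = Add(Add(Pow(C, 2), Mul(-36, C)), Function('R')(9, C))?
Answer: Rational(66903649, 166464) ≈ 401.91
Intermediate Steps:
Function('h')(C) = Add(3, Pow(C, 2), Mul(-36, C)) (Function('h')(C) = Add(Add(Pow(C, 2), Mul(-36, C)), 3) = Add(3, Pow(C, 2), Mul(-36, C)))
Function('g')(U, m) = Add(U, Mul(40, m))
Add(Function('h')(Add(Mul(-19, Pow(24, -1)), Mul(-29, Pow(34, -1)))), Function('g')(17, Function('Q')(8))) = Add(Add(3, Pow(Add(Mul(-19, Pow(24, -1)), Mul(-29, Pow(34, -1))), 2), Mul(-36, Add(Mul(-19, Pow(24, -1)), Mul(-29, Pow(34, -1))))), Add(17, Mul(40, 8))) = Add(Add(3, Pow(Add(Mul(-19, Rational(1, 24)), Mul(-29, Rational(1, 34))), 2), Mul(-36, Add(Mul(-19, Rational(1, 24)), Mul(-29, Rational(1, 34))))), Add(17, 320)) = Add(Add(3, Pow(Add(Rational(-19, 24), Rational(-29, 34)), 2), Mul(-36, Add(Rational(-19, 24), Rational(-29, 34)))), 337) = Add(Add(3, Pow(Rational(-671, 408), 2), Mul(-36, Rational(-671, 408))), 337) = Add(Add(3, Rational(450241, 166464), Rational(2013, 34)), 337) = Add(Rational(10805281, 166464), 337) = Rational(66903649, 166464)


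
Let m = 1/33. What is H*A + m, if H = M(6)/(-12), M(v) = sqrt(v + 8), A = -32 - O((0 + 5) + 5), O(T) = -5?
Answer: 1/33 + 9*sqrt(14)/4 ≈ 8.4490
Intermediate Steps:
A = -27 (A = -32 - 1*(-5) = -32 + 5 = -27)
m = 1/33 ≈ 0.030303
M(v) = sqrt(8 + v)
H = -sqrt(14)/12 (H = sqrt(8 + 6)/(-12) = sqrt(14)*(-1/12) = -sqrt(14)/12 ≈ -0.31180)
H*A + m = -sqrt(14)/12*(-27) + 1/33 = 9*sqrt(14)/4 + 1/33 = 1/33 + 9*sqrt(14)/4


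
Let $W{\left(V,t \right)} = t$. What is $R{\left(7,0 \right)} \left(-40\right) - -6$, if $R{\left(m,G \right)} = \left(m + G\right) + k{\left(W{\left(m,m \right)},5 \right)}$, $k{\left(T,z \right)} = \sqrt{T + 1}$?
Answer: $-274 - 80 \sqrt{2} \approx -387.14$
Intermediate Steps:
$k{\left(T,z \right)} = \sqrt{1 + T}$
$R{\left(m,G \right)} = G + m + \sqrt{1 + m}$ ($R{\left(m,G \right)} = \left(m + G\right) + \sqrt{1 + m} = \left(G + m\right) + \sqrt{1 + m} = G + m + \sqrt{1 + m}$)
$R{\left(7,0 \right)} \left(-40\right) - -6 = \left(0 + 7 + \sqrt{1 + 7}\right) \left(-40\right) - -6 = \left(0 + 7 + \sqrt{8}\right) \left(-40\right) + 6 = \left(0 + 7 + 2 \sqrt{2}\right) \left(-40\right) + 6 = \left(7 + 2 \sqrt{2}\right) \left(-40\right) + 6 = \left(-280 - 80 \sqrt{2}\right) + 6 = -274 - 80 \sqrt{2}$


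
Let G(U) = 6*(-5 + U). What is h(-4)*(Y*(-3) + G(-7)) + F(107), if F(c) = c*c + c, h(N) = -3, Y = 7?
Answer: 11835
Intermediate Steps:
G(U) = -30 + 6*U
F(c) = c + c² (F(c) = c² + c = c + c²)
h(-4)*(Y*(-3) + G(-7)) + F(107) = -3*(7*(-3) + (-30 + 6*(-7))) + 107*(1 + 107) = -3*(-21 + (-30 - 42)) + 107*108 = -3*(-21 - 72) + 11556 = -3*(-93) + 11556 = 279 + 11556 = 11835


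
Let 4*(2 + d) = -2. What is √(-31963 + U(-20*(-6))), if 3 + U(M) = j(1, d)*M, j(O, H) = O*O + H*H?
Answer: 26*I*√46 ≈ 176.34*I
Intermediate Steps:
d = -5/2 (d = -2 + (¼)*(-2) = -2 - ½ = -5/2 ≈ -2.5000)
j(O, H) = H² + O² (j(O, H) = O² + H² = H² + O²)
U(M) = -3 + 29*M/4 (U(M) = -3 + ((-5/2)² + 1²)*M = -3 + (25/4 + 1)*M = -3 + 29*M/4)
√(-31963 + U(-20*(-6))) = √(-31963 + (-3 + 29*(-20*(-6))/4)) = √(-31963 + (-3 + (29/4)*120)) = √(-31963 + (-3 + 870)) = √(-31963 + 867) = √(-31096) = 26*I*√46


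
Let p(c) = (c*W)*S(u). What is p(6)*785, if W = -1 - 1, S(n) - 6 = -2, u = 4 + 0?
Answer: -37680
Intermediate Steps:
u = 4
S(n) = 4 (S(n) = 6 - 2 = 4)
W = -2
p(c) = -8*c (p(c) = (c*(-2))*4 = -2*c*4 = -8*c)
p(6)*785 = -8*6*785 = -48*785 = -37680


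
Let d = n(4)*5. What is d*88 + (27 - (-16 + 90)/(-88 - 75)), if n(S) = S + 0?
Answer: 291355/163 ≈ 1787.5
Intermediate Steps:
n(S) = S
d = 20 (d = 4*5 = 20)
d*88 + (27 - (-16 + 90)/(-88 - 75)) = 20*88 + (27 - (-16 + 90)/(-88 - 75)) = 1760 + (27 - 74/(-163)) = 1760 + (27 - 74*(-1)/163) = 1760 + (27 - 1*(-74/163)) = 1760 + (27 + 74/163) = 1760 + 4475/163 = 291355/163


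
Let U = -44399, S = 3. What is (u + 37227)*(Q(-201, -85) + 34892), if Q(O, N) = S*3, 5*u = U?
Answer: 4946728136/5 ≈ 9.8935e+8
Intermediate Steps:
u = -44399/5 (u = (1/5)*(-44399) = -44399/5 ≈ -8879.8)
Q(O, N) = 9 (Q(O, N) = 3*3 = 9)
(u + 37227)*(Q(-201, -85) + 34892) = (-44399/5 + 37227)*(9 + 34892) = (141736/5)*34901 = 4946728136/5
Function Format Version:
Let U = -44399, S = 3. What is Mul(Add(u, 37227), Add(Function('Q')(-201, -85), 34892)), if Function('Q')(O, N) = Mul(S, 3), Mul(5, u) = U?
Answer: Rational(4946728136, 5) ≈ 9.8935e+8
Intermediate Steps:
u = Rational(-44399, 5) (u = Mul(Rational(1, 5), -44399) = Rational(-44399, 5) ≈ -8879.8)
Function('Q')(O, N) = 9 (Function('Q')(O, N) = Mul(3, 3) = 9)
Mul(Add(u, 37227), Add(Function('Q')(-201, -85), 34892)) = Mul(Add(Rational(-44399, 5), 37227), Add(9, 34892)) = Mul(Rational(141736, 5), 34901) = Rational(4946728136, 5)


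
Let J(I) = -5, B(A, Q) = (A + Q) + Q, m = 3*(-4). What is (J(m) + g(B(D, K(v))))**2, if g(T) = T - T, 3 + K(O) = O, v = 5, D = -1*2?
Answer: 25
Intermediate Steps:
D = -2
K(O) = -3 + O
m = -12
B(A, Q) = A + 2*Q
g(T) = 0
(J(m) + g(B(D, K(v))))**2 = (-5 + 0)**2 = (-5)**2 = 25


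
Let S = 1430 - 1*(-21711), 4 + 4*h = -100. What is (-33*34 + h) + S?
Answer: 21993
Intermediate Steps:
h = -26 (h = -1 + (1/4)*(-100) = -1 - 25 = -26)
S = 23141 (S = 1430 + 21711 = 23141)
(-33*34 + h) + S = (-33*34 - 26) + 23141 = (-1122 - 26) + 23141 = -1148 + 23141 = 21993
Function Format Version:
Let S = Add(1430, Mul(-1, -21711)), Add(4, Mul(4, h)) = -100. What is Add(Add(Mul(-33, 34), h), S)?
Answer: 21993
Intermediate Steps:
h = -26 (h = Add(-1, Mul(Rational(1, 4), -100)) = Add(-1, -25) = -26)
S = 23141 (S = Add(1430, 21711) = 23141)
Add(Add(Mul(-33, 34), h), S) = Add(Add(Mul(-33, 34), -26), 23141) = Add(Add(-1122, -26), 23141) = Add(-1148, 23141) = 21993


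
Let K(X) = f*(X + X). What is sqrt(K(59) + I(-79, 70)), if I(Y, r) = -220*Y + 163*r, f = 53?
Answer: 2*sqrt(8761) ≈ 187.20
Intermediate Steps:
K(X) = 106*X (K(X) = 53*(X + X) = 53*(2*X) = 106*X)
sqrt(K(59) + I(-79, 70)) = sqrt(106*59 + (-220*(-79) + 163*70)) = sqrt(6254 + (17380 + 11410)) = sqrt(6254 + 28790) = sqrt(35044) = 2*sqrt(8761)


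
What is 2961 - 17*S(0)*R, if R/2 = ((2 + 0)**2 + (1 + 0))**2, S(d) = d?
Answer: 2961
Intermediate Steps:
R = 50 (R = 2*((2 + 0)**2 + (1 + 0))**2 = 2*(2**2 + 1)**2 = 2*(4 + 1)**2 = 2*5**2 = 2*25 = 50)
2961 - 17*S(0)*R = 2961 - 17*0*50 = 2961 - 0*50 = 2961 - 1*0 = 2961 + 0 = 2961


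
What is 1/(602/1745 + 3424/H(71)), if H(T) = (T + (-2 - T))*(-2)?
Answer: 1745/1494322 ≈ 0.0011678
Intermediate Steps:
H(T) = 4 (H(T) = -2*(-2) = 4)
1/(602/1745 + 3424/H(71)) = 1/(602/1745 + 3424/4) = 1/(602*(1/1745) + 3424*(¼)) = 1/(602/1745 + 856) = 1/(1494322/1745) = 1745/1494322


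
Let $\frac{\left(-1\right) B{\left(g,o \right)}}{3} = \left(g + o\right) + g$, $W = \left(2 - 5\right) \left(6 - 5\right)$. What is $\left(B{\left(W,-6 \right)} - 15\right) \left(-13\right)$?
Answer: $-273$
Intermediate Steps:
$W = -3$ ($W = \left(-3\right) 1 = -3$)
$B{\left(g,o \right)} = - 6 g - 3 o$ ($B{\left(g,o \right)} = - 3 \left(\left(g + o\right) + g\right) = - 3 \left(o + 2 g\right) = - 6 g - 3 o$)
$\left(B{\left(W,-6 \right)} - 15\right) \left(-13\right) = \left(\left(\left(-6\right) \left(-3\right) - -18\right) - 15\right) \left(-13\right) = \left(\left(18 + 18\right) - 15\right) \left(-13\right) = \left(36 - 15\right) \left(-13\right) = 21 \left(-13\right) = -273$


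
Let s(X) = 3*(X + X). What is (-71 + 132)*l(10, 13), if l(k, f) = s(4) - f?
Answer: 671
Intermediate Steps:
s(X) = 6*X (s(X) = 3*(2*X) = 6*X)
l(k, f) = 24 - f (l(k, f) = 6*4 - f = 24 - f)
(-71 + 132)*l(10, 13) = (-71 + 132)*(24 - 1*13) = 61*(24 - 13) = 61*11 = 671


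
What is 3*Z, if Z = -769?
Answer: -2307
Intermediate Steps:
3*Z = 3*(-769) = -2307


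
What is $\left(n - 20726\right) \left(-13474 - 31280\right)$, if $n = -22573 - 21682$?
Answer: $2908159674$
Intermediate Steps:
$n = -44255$
$\left(n - 20726\right) \left(-13474 - 31280\right) = \left(-44255 - 20726\right) \left(-13474 - 31280\right) = \left(-64981\right) \left(-44754\right) = 2908159674$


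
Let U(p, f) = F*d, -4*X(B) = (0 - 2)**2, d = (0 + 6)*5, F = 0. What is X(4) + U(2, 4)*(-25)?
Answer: -1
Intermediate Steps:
d = 30 (d = 6*5 = 30)
X(B) = -1 (X(B) = -(0 - 2)**2/4 = -1/4*(-2)**2 = -1/4*4 = -1)
U(p, f) = 0 (U(p, f) = 0*30 = 0)
X(4) + U(2, 4)*(-25) = -1 + 0*(-25) = -1 + 0 = -1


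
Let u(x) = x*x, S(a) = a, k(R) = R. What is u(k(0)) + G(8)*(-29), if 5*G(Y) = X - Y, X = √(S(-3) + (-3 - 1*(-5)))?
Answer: 232/5 - 29*I/5 ≈ 46.4 - 5.8*I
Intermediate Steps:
u(x) = x²
X = I (X = √(-3 + (-3 - 1*(-5))) = √(-3 + (-3 + 5)) = √(-3 + 2) = √(-1) = I ≈ 1.0*I)
G(Y) = -Y/5 + I/5 (G(Y) = (I - Y)/5 = -Y/5 + I/5)
u(k(0)) + G(8)*(-29) = 0² + (-⅕*8 + I/5)*(-29) = 0 + (-8/5 + I/5)*(-29) = 0 + (232/5 - 29*I/5) = 232/5 - 29*I/5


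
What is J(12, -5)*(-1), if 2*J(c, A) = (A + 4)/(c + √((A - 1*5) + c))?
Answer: 3/71 - √2/284 ≈ 0.037274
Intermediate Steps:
J(c, A) = (4 + A)/(2*(c + √(-5 + A + c))) (J(c, A) = ((A + 4)/(c + √((A - 1*5) + c)))/2 = ((4 + A)/(c + √((A - 5) + c)))/2 = ((4 + A)/(c + √((-5 + A) + c)))/2 = ((4 + A)/(c + √(-5 + A + c)))/2 = (4 + A)/(2*(c + √(-5 + A + c))))
J(12, -5)*(-1) = ((2 + (½)*(-5))/(12 + √(-5 - 5 + 12)))*(-1) = ((2 - 5/2)/(12 + √2))*(-1) = (-½/(12 + √2))*(-1) = -1/(2*(12 + √2))*(-1) = 1/(2*(12 + √2))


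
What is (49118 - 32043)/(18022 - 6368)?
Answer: 17075/11654 ≈ 1.4652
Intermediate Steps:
(49118 - 32043)/(18022 - 6368) = 17075/11654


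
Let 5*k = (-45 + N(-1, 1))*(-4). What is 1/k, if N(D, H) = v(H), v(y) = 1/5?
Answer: 25/896 ≈ 0.027902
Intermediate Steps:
v(y) = 1/5
N(D, H) = 1/5
k = 896/25 (k = ((-45 + 1/5)*(-4))/5 = (-224/5*(-4))/5 = (1/5)*(896/5) = 896/25 ≈ 35.840)
1/k = 1/(896/25) = 25/896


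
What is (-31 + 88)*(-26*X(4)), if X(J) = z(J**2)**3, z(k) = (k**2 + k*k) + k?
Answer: -218147364864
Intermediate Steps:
z(k) = k + 2*k**2 (z(k) = (k**2 + k**2) + k = 2*k**2 + k = k + 2*k**2)
X(J) = J**6*(1 + 2*J**2)**3 (X(J) = (J**2*(1 + 2*J**2))**3 = J**6*(1 + 2*J**2)**3)
(-31 + 88)*(-26*X(4)) = (-31 + 88)*(-26*4**6*(1 + 2*4**2)**3) = 57*(-106496*(1 + 2*16)**3) = 57*(-106496*(1 + 32)**3) = 57*(-106496*33**3) = 57*(-106496*35937) = 57*(-26*147197952) = 57*(-3827146752) = -218147364864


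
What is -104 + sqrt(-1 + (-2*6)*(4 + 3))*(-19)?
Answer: -104 - 19*I*sqrt(85) ≈ -104.0 - 175.17*I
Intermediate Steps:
-104 + sqrt(-1 + (-2*6)*(4 + 3))*(-19) = -104 + sqrt(-1 - 12*7)*(-19) = -104 + sqrt(-1 - 84)*(-19) = -104 + sqrt(-85)*(-19) = -104 + (I*sqrt(85))*(-19) = -104 - 19*I*sqrt(85)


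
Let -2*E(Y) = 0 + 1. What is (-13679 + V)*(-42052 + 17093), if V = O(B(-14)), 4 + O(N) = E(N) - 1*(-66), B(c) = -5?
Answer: 679758365/2 ≈ 3.3988e+8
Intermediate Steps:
E(Y) = -1/2 (E(Y) = -(0 + 1)/2 = -1/2*1 = -1/2)
O(N) = 123/2 (O(N) = -4 + (-1/2 - 1*(-66)) = -4 + (-1/2 + 66) = -4 + 131/2 = 123/2)
V = 123/2 ≈ 61.500
(-13679 + V)*(-42052 + 17093) = (-13679 + 123/2)*(-42052 + 17093) = -27235/2*(-24959) = 679758365/2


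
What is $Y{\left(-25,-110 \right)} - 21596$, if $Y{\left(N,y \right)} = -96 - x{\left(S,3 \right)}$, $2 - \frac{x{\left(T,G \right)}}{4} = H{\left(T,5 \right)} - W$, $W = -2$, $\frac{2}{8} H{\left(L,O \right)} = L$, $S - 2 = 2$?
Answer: $-21628$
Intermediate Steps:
$S = 4$ ($S = 2 + 2 = 4$)
$H{\left(L,O \right)} = 4 L$
$x{\left(T,G \right)} = - 16 T$ ($x{\left(T,G \right)} = 8 - 4 \left(4 T - -2\right) = 8 - 4 \left(4 T + 2\right) = 8 - 4 \left(2 + 4 T\right) = 8 - \left(8 + 16 T\right) = - 16 T$)
$Y{\left(N,y \right)} = -32$ ($Y{\left(N,y \right)} = -96 - \left(-16\right) 4 = -96 - -64 = -96 + 64 = -32$)
$Y{\left(-25,-110 \right)} - 21596 = -32 - 21596 = -21628$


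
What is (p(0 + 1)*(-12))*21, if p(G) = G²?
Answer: -252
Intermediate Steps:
(p(0 + 1)*(-12))*21 = ((0 + 1)²*(-12))*21 = (1²*(-12))*21 = (1*(-12))*21 = -12*21 = -252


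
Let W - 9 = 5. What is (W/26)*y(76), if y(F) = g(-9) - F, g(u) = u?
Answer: -595/13 ≈ -45.769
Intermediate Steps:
W = 14 (W = 9 + 5 = 14)
y(F) = -9 - F
(W/26)*y(76) = (14/26)*(-9 - 1*76) = (14*(1/26))*(-9 - 76) = (7/13)*(-85) = -595/13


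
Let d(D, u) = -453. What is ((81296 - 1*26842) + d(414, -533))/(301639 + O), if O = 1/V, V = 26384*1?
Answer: 1424762384/7958443377 ≈ 0.17903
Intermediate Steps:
V = 26384
O = 1/26384 ≈ 3.7902e-5
((81296 - 1*26842) + d(414, -533))/(301639 + O) = ((81296 - 1*26842) - 453)/(301639 + 1/26384) = ((81296 - 26842) - 453)/(7958443377/26384) = (54454 - 453)*(26384/7958443377) = 54001*(26384/7958443377) = 1424762384/7958443377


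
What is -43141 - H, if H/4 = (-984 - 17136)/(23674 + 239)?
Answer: -343852751/7971 ≈ -43138.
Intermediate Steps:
H = -24160/7971 (H = 4*((-984 - 17136)/(23674 + 239)) = 4*(-18120/23913) = 4*(-18120*1/23913) = 4*(-6040/7971) = -24160/7971 ≈ -3.0310)
-43141 - H = -43141 - 1*(-24160/7971) = -43141 + 24160/7971 = -343852751/7971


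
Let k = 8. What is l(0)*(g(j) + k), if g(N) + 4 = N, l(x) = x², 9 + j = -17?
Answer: 0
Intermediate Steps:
j = -26 (j = -9 - 17 = -26)
g(N) = -4 + N
l(0)*(g(j) + k) = 0²*((-4 - 26) + 8) = 0*(-30 + 8) = 0*(-22) = 0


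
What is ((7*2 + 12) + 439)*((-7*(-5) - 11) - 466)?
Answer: -205530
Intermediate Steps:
((7*2 + 12) + 439)*((-7*(-5) - 11) - 466) = ((14 + 12) + 439)*((35 - 11) - 466) = (26 + 439)*(24 - 466) = 465*(-442) = -205530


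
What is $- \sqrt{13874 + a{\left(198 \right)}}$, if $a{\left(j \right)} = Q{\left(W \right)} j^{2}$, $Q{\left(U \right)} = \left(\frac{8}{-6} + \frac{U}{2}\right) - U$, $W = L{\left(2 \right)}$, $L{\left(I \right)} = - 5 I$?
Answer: $- \sqrt{157622} \approx -397.02$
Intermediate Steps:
$W = -10$ ($W = \left(-5\right) 2 = -10$)
$Q{\left(U \right)} = - \frac{4}{3} - \frac{U}{2}$ ($Q{\left(U \right)} = \left(8 \left(- \frac{1}{6}\right) + U \frac{1}{2}\right) - U = \left(- \frac{4}{3} + \frac{U}{2}\right) - U = - \frac{4}{3} - \frac{U}{2}$)
$a{\left(j \right)} = \frac{11 j^{2}}{3}$ ($a{\left(j \right)} = \left(- \frac{4}{3} - -5\right) j^{2} = \left(- \frac{4}{3} + 5\right) j^{2} = \frac{11 j^{2}}{3}$)
$- \sqrt{13874 + a{\left(198 \right)}} = - \sqrt{13874 + \frac{11 \cdot 198^{2}}{3}} = - \sqrt{13874 + \frac{11}{3} \cdot 39204} = - \sqrt{13874 + 143748} = - \sqrt{157622}$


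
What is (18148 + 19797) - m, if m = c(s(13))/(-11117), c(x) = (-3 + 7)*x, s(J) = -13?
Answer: 421834513/11117 ≈ 37945.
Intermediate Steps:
c(x) = 4*x
m = 52/11117 (m = (4*(-13))/(-11117) = -52*(-1/11117) = 52/11117 ≈ 0.0046775)
(18148 + 19797) - m = (18148 + 19797) - 1*52/11117 = 37945 - 52/11117 = 421834513/11117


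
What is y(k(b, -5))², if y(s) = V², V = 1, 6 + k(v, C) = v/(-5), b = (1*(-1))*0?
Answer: 1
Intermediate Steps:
b = 0 (b = -1*0 = 0)
k(v, C) = -6 - v/5 (k(v, C) = -6 + v/(-5) = -6 + v*(-⅕) = -6 - v/5)
y(s) = 1 (y(s) = 1² = 1)
y(k(b, -5))² = 1² = 1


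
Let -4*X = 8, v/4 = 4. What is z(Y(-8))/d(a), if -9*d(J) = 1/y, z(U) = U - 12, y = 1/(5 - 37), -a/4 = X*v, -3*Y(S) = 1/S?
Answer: -861/256 ≈ -3.3633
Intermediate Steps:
v = 16 (v = 4*4 = 16)
X = -2 (X = -¼*8 = -2)
Y(S) = -1/(3*S)
a = 128 (a = -(-8)*16 = -4*(-32) = 128)
y = -1/32 (y = 1/(-32) = -1/32 ≈ -0.031250)
z(U) = -12 + U
d(J) = 32/9 (d(J) = -1/(9*(-1/32)) = -⅑*(-32) = 32/9)
z(Y(-8))/d(a) = (-12 - ⅓/(-8))/(32/9) = (-12 - ⅓*(-⅛))*(9/32) = (-12 + 1/24)*(9/32) = -287/24*9/32 = -861/256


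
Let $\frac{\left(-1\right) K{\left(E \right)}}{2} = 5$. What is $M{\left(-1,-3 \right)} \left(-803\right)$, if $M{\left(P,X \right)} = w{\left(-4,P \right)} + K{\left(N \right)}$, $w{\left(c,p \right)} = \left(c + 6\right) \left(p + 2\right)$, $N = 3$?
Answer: $6424$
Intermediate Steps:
$K{\left(E \right)} = -10$ ($K{\left(E \right)} = \left(-2\right) 5 = -10$)
$w{\left(c,p \right)} = \left(2 + p\right) \left(6 + c\right)$ ($w{\left(c,p \right)} = \left(6 + c\right) \left(2 + p\right) = \left(2 + p\right) \left(6 + c\right)$)
$M{\left(P,X \right)} = -6 + 2 P$ ($M{\left(P,X \right)} = \left(12 + 2 \left(-4\right) + 6 P - 4 P\right) - 10 = \left(12 - 8 + 6 P - 4 P\right) - 10 = \left(4 + 2 P\right) - 10 = -6 + 2 P$)
$M{\left(-1,-3 \right)} \left(-803\right) = \left(-6 + 2 \left(-1\right)\right) \left(-803\right) = \left(-6 - 2\right) \left(-803\right) = \left(-8\right) \left(-803\right) = 6424$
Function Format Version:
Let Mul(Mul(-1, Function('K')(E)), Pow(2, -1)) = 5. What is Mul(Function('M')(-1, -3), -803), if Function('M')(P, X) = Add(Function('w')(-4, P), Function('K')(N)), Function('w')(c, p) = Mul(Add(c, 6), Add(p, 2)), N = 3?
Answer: 6424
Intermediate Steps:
Function('K')(E) = -10 (Function('K')(E) = Mul(-2, 5) = -10)
Function('w')(c, p) = Mul(Add(2, p), Add(6, c)) (Function('w')(c, p) = Mul(Add(6, c), Add(2, p)) = Mul(Add(2, p), Add(6, c)))
Function('M')(P, X) = Add(-6, Mul(2, P)) (Function('M')(P, X) = Add(Add(12, Mul(2, -4), Mul(6, P), Mul(-4, P)), -10) = Add(Add(12, -8, Mul(6, P), Mul(-4, P)), -10) = Add(Add(4, Mul(2, P)), -10) = Add(-6, Mul(2, P)))
Mul(Function('M')(-1, -3), -803) = Mul(Add(-6, Mul(2, -1)), -803) = Mul(Add(-6, -2), -803) = Mul(-8, -803) = 6424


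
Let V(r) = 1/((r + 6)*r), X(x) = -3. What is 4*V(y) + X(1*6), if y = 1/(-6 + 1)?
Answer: -187/29 ≈ -6.4483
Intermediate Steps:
y = -1/5 (y = 1/(-5) = -1/5 ≈ -0.20000)
V(r) = 1/(r*(6 + r)) (V(r) = 1/((6 + r)*r) = 1/(r*(6 + r)))
4*V(y) + X(1*6) = 4*(1/((-1/5)*(6 - 1/5))) - 3 = 4*(-5/29/5) - 3 = 4*(-5*5/29) - 3 = 4*(-25/29) - 3 = -100/29 - 3 = -187/29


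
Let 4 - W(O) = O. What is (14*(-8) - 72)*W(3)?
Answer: -184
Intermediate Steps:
W(O) = 4 - O
(14*(-8) - 72)*W(3) = (14*(-8) - 72)*(4 - 1*3) = (-112 - 72)*(4 - 3) = -184*1 = -184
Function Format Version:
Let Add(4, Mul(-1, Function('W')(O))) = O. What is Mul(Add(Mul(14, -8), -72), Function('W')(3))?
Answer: -184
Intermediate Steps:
Function('W')(O) = Add(4, Mul(-1, O))
Mul(Add(Mul(14, -8), -72), Function('W')(3)) = Mul(Add(Mul(14, -8), -72), Add(4, Mul(-1, 3))) = Mul(Add(-112, -72), Add(4, -3)) = Mul(-184, 1) = -184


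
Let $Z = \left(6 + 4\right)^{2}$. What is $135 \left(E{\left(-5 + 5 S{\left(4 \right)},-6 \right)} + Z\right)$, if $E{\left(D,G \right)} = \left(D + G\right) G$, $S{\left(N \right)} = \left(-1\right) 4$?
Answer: $38610$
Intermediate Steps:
$S{\left(N \right)} = -4$
$Z = 100$ ($Z = 10^{2} = 100$)
$E{\left(D,G \right)} = G \left(D + G\right)$
$135 \left(E{\left(-5 + 5 S{\left(4 \right)},-6 \right)} + Z\right) = 135 \left(- 6 \left(\left(-5 + 5 \left(-4\right)\right) - 6\right) + 100\right) = 135 \left(- 6 \left(\left(-5 - 20\right) - 6\right) + 100\right) = 135 \left(- 6 \left(-25 - 6\right) + 100\right) = 135 \left(\left(-6\right) \left(-31\right) + 100\right) = 135 \left(186 + 100\right) = 135 \cdot 286 = 38610$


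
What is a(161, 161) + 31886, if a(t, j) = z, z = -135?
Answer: 31751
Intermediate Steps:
a(t, j) = -135
a(161, 161) + 31886 = -135 + 31886 = 31751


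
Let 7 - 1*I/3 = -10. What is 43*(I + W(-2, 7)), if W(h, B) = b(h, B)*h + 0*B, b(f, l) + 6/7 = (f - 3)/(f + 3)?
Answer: 18877/7 ≈ 2696.7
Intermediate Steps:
I = 51 (I = 21 - 3*(-10) = 21 + 30 = 51)
b(f, l) = -6/7 + (-3 + f)/(3 + f) (b(f, l) = -6/7 + (f - 3)/(f + 3) = -6/7 + (-3 + f)/(3 + f))
W(h, B) = h*(-39 + h)/(7*(3 + h)) (W(h, B) = ((-39 + h)/(7*(3 + h)))*h + 0*B = h*(-39 + h)/(7*(3 + h)) + 0 = h*(-39 + h)/(7*(3 + h)))
43*(I + W(-2, 7)) = 43*(51 + (⅐)*(-2)*(-39 - 2)/(3 - 2)) = 43*(51 + (⅐)*(-2)*(-41)/1) = 43*(51 + (⅐)*(-2)*1*(-41)) = 43*(51 + 82/7) = 43*(439/7) = 18877/7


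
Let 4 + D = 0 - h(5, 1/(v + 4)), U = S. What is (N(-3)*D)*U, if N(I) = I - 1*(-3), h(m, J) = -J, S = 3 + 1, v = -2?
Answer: 0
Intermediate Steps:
S = 4
U = 4
N(I) = 3 + I (N(I) = I + 3 = 3 + I)
D = -7/2 (D = -4 + (0 - (-1)/(-2 + 4)) = -4 + (0 - (-1)/2) = -4 + (0 - 1*(-½)) = -4 + (0 + ½) = -4 + ½ = -7/2 ≈ -3.5000)
(N(-3)*D)*U = ((3 - 3)*(-7/2))*4 = (0*(-7/2))*4 = 0*4 = 0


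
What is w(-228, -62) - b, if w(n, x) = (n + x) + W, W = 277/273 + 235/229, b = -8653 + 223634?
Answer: -13457969519/62517 ≈ -2.1527e+5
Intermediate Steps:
b = 214981
W = 127588/62517 (W = 277*(1/273) + 235*(1/229) = 277/273 + 235/229 = 127588/62517 ≈ 2.0409)
w(n, x) = 127588/62517 + n + x (w(n, x) = (n + x) + 127588/62517 = 127588/62517 + n + x)
w(-228, -62) - b = (127588/62517 - 228 - 62) - 1*214981 = -18002342/62517 - 214981 = -13457969519/62517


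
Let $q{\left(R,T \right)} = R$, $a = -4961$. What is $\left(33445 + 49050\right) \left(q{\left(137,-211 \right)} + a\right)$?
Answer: $-397955880$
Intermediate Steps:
$\left(33445 + 49050\right) \left(q{\left(137,-211 \right)} + a\right) = \left(33445 + 49050\right) \left(137 - 4961\right) = 82495 \left(-4824\right) = -397955880$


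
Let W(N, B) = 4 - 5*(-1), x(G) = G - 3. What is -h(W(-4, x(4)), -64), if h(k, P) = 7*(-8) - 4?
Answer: 60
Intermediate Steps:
x(G) = -3 + G
W(N, B) = 9 (W(N, B) = 4 + 5 = 9)
h(k, P) = -60 (h(k, P) = -56 - 4 = -60)
-h(W(-4, x(4)), -64) = -1*(-60) = 60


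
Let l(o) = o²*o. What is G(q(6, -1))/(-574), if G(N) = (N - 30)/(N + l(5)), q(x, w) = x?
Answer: 12/37597 ≈ 0.00031917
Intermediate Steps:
l(o) = o³
G(N) = (-30 + N)/(125 + N) (G(N) = (N - 30)/(N + 5³) = (-30 + N)/(N + 125) = (-30 + N)/(125 + N))
G(q(6, -1))/(-574) = ((-30 + 6)/(125 + 6))/(-574) = (-24/131)*(-1/574) = ((1/131)*(-24))*(-1/574) = -24/131*(-1/574) = 12/37597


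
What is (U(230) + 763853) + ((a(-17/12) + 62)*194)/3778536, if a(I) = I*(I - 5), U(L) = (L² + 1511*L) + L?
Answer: 316811110086685/272054592 ≈ 1.1645e+6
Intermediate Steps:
U(L) = L² + 1512*L
a(I) = I*(-5 + I)
(U(230) + 763853) + ((a(-17/12) + 62)*194)/3778536 = (230*(1512 + 230) + 763853) + (((-17/12)*(-5 - 17/12) + 62)*194)/3778536 = (230*1742 + 763853) + (((-17*1/12)*(-5 - 17*1/12) + 62)*194)*(1/3778536) = (400660 + 763853) + ((-17*(-5 - 17/12)/12 + 62)*194)*(1/3778536) = 1164513 + ((-17/12*(-77/12) + 62)*194)*(1/3778536) = 1164513 + ((1309/144 + 62)*194)*(1/3778536) = 1164513 + ((10237/144)*194)*(1/3778536) = 1164513 + (992989/72)*(1/3778536) = 1164513 + 992989/272054592 = 316811110086685/272054592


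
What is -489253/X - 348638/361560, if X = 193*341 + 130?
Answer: -33314091719/3973725180 ≈ -8.3836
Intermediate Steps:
X = 65943 (X = 65813 + 130 = 65943)
-489253/X - 348638/361560 = -489253/65943 - 348638/361560 = -489253*1/65943 - 348638*1/361560 = -489253/65943 - 174319/180780 = -33314091719/3973725180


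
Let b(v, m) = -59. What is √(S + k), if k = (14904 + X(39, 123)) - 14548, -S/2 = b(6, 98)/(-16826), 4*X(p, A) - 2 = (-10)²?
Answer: √108006110826/16826 ≈ 19.532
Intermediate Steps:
X(p, A) = 51/2 (X(p, A) = ½ + (¼)*(-10)² = ½ + (¼)*100 = ½ + 25 = 51/2)
S = -59/8413 (S = -(-118)/(-16826) = -(-118)*(-1)/16826 = -2*59/16826 = -59/8413 ≈ -0.0070130)
k = 763/2 (k = (14904 + 51/2) - 14548 = 29859/2 - 14548 = 763/2 ≈ 381.50)
√(S + k) = √(-59/8413 + 763/2) = √(6419001/16826) = √108006110826/16826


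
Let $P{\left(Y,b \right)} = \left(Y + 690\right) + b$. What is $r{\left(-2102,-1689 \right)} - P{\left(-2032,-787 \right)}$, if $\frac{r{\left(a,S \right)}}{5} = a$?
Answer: $-8381$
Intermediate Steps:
$P{\left(Y,b \right)} = 690 + Y + b$ ($P{\left(Y,b \right)} = \left(690 + Y\right) + b = 690 + Y + b$)
$r{\left(a,S \right)} = 5 a$
$r{\left(-2102,-1689 \right)} - P{\left(-2032,-787 \right)} = 5 \left(-2102\right) - \left(690 - 2032 - 787\right) = -10510 - -2129 = -10510 + 2129 = -8381$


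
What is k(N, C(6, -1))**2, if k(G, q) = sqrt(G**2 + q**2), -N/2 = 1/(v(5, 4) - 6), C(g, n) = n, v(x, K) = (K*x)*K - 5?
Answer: 4765/4761 ≈ 1.0008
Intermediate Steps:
v(x, K) = -5 + x*K**2 (v(x, K) = x*K**2 - 5 = -5 + x*K**2)
N = -2/69 (N = -2/((-5 + 5*4**2) - 6) = -2/((-5 + 5*16) - 6) = -2/((-5 + 80) - 6) = -2/(75 - 6) = -2/69 ≈ -0.028986)
k(N, C(6, -1))**2 = (sqrt((-2/69)**2 + (-1)**2))**2 = (sqrt(4/4761 + 1))**2 = (sqrt(4765/4761))**2 = (sqrt(4765)/69)**2 = 4765/4761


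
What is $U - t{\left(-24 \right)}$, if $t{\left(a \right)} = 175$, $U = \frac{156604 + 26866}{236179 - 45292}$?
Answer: $- \frac{33221755}{190887} \approx -174.04$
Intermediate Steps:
$U = \frac{183470}{190887} \approx 0.96114$
$U - t{\left(-24 \right)} = \frac{183470}{190887} - 175 = - \frac{33221755}{190887}$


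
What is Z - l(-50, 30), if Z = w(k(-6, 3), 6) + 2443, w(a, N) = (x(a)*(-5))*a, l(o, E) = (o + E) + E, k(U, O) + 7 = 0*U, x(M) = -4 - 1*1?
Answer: 2258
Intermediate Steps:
x(M) = -5 (x(M) = -4 - 1 = -5)
k(U, O) = -7 (k(U, O) = -7 + 0*U = -7 + 0 = -7)
l(o, E) = o + 2*E (l(o, E) = (E + o) + E = o + 2*E)
w(a, N) = 25*a (w(a, N) = (-5*(-5))*a = 25*a)
Z = 2268 (Z = 25*(-7) + 2443 = -175 + 2443 = 2268)
Z - l(-50, 30) = 2268 - (-50 + 2*30) = 2268 - (-50 + 60) = 2268 - 1*10 = 2268 - 10 = 2258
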